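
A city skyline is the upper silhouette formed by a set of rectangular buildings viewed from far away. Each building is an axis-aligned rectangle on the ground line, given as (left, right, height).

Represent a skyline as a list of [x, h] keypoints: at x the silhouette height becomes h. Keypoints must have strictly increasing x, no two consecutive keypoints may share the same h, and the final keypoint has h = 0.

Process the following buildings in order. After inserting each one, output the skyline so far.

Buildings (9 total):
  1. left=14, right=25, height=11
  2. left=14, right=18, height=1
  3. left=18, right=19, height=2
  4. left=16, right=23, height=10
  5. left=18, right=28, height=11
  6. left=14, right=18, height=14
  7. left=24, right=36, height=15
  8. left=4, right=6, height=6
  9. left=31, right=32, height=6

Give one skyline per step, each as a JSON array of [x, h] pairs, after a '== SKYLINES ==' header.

== SKYLINES ==
[[14,11],[25,0]]
[[14,11],[25,0]]
[[14,11],[25,0]]
[[14,11],[25,0]]
[[14,11],[28,0]]
[[14,14],[18,11],[28,0]]
[[14,14],[18,11],[24,15],[36,0]]
[[4,6],[6,0],[14,14],[18,11],[24,15],[36,0]]
[[4,6],[6,0],[14,14],[18,11],[24,15],[36,0]]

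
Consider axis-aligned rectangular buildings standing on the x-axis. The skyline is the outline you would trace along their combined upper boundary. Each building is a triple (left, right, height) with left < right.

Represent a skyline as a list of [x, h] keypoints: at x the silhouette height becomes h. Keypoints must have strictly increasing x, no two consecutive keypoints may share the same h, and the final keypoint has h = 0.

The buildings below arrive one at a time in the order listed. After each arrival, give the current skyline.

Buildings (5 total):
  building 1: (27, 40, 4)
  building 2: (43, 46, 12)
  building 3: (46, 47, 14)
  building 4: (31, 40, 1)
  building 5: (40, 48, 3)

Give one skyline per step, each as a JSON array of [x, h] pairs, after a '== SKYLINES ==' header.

== SKYLINES ==
[[27,4],[40,0]]
[[27,4],[40,0],[43,12],[46,0]]
[[27,4],[40,0],[43,12],[46,14],[47,0]]
[[27,4],[40,0],[43,12],[46,14],[47,0]]
[[27,4],[40,3],[43,12],[46,14],[47,3],[48,0]]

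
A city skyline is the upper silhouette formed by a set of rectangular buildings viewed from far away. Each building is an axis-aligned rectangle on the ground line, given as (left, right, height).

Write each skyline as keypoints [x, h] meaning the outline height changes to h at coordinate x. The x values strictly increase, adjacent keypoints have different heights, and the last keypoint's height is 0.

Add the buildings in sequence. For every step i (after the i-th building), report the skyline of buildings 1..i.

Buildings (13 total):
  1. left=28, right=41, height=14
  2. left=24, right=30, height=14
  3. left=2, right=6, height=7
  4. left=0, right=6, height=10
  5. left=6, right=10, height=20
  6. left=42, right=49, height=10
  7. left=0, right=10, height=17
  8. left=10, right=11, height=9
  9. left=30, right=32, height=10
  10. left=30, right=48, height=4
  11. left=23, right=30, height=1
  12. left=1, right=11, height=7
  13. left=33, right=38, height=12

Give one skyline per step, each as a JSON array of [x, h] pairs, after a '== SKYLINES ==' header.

== SKYLINES ==
[[28,14],[41,0]]
[[24,14],[41,0]]
[[2,7],[6,0],[24,14],[41,0]]
[[0,10],[6,0],[24,14],[41,0]]
[[0,10],[6,20],[10,0],[24,14],[41,0]]
[[0,10],[6,20],[10,0],[24,14],[41,0],[42,10],[49,0]]
[[0,17],[6,20],[10,0],[24,14],[41,0],[42,10],[49,0]]
[[0,17],[6,20],[10,9],[11,0],[24,14],[41,0],[42,10],[49,0]]
[[0,17],[6,20],[10,9],[11,0],[24,14],[41,0],[42,10],[49,0]]
[[0,17],[6,20],[10,9],[11,0],[24,14],[41,4],[42,10],[49,0]]
[[0,17],[6,20],[10,9],[11,0],[23,1],[24,14],[41,4],[42,10],[49,0]]
[[0,17],[6,20],[10,9],[11,0],[23,1],[24,14],[41,4],[42,10],[49,0]]
[[0,17],[6,20],[10,9],[11,0],[23,1],[24,14],[41,4],[42,10],[49,0]]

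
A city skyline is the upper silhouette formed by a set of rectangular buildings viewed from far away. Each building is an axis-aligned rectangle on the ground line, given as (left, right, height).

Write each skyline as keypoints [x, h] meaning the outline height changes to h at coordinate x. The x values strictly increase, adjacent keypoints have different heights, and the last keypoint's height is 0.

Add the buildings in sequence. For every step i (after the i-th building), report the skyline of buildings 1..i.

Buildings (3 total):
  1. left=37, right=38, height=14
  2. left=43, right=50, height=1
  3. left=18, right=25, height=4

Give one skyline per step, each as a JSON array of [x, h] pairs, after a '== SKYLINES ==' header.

== SKYLINES ==
[[37,14],[38,0]]
[[37,14],[38,0],[43,1],[50,0]]
[[18,4],[25,0],[37,14],[38,0],[43,1],[50,0]]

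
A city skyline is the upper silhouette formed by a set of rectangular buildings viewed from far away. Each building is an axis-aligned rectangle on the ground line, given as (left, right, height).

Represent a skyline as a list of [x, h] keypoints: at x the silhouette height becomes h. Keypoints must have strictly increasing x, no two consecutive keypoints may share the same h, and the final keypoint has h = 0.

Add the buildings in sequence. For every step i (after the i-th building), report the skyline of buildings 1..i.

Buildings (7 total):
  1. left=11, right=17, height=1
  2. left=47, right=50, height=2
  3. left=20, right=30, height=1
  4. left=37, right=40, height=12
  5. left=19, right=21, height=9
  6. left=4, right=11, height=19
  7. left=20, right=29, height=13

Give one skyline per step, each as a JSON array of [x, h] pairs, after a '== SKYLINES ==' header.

== SKYLINES ==
[[11,1],[17,0]]
[[11,1],[17,0],[47,2],[50,0]]
[[11,1],[17,0],[20,1],[30,0],[47,2],[50,0]]
[[11,1],[17,0],[20,1],[30,0],[37,12],[40,0],[47,2],[50,0]]
[[11,1],[17,0],[19,9],[21,1],[30,0],[37,12],[40,0],[47,2],[50,0]]
[[4,19],[11,1],[17,0],[19,9],[21,1],[30,0],[37,12],[40,0],[47,2],[50,0]]
[[4,19],[11,1],[17,0],[19,9],[20,13],[29,1],[30,0],[37,12],[40,0],[47,2],[50,0]]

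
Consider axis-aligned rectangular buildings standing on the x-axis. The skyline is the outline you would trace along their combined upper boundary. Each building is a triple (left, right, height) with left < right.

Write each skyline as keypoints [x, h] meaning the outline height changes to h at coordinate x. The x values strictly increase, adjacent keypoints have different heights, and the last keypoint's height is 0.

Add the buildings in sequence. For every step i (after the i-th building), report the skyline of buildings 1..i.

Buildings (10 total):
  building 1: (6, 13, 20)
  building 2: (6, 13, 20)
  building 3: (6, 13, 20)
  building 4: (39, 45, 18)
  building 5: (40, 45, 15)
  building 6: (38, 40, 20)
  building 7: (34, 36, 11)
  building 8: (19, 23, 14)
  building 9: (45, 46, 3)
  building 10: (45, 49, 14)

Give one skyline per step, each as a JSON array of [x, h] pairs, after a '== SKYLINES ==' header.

== SKYLINES ==
[[6,20],[13,0]]
[[6,20],[13,0]]
[[6,20],[13,0]]
[[6,20],[13,0],[39,18],[45,0]]
[[6,20],[13,0],[39,18],[45,0]]
[[6,20],[13,0],[38,20],[40,18],[45,0]]
[[6,20],[13,0],[34,11],[36,0],[38,20],[40,18],[45,0]]
[[6,20],[13,0],[19,14],[23,0],[34,11],[36,0],[38,20],[40,18],[45,0]]
[[6,20],[13,0],[19,14],[23,0],[34,11],[36,0],[38,20],[40,18],[45,3],[46,0]]
[[6,20],[13,0],[19,14],[23,0],[34,11],[36,0],[38,20],[40,18],[45,14],[49,0]]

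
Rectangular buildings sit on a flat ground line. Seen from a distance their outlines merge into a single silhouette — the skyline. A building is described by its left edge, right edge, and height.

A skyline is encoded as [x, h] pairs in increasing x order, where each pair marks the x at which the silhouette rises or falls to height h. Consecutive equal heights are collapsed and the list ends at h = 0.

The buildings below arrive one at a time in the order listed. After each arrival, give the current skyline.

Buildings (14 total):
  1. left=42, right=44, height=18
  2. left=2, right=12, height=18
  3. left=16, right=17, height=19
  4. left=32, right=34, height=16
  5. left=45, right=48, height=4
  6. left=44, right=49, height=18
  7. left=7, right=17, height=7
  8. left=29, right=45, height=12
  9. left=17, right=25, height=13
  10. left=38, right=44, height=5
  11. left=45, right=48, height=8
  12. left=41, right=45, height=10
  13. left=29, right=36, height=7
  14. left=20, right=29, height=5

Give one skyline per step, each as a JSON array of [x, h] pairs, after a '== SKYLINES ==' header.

== SKYLINES ==
[[42,18],[44,0]]
[[2,18],[12,0],[42,18],[44,0]]
[[2,18],[12,0],[16,19],[17,0],[42,18],[44,0]]
[[2,18],[12,0],[16,19],[17,0],[32,16],[34,0],[42,18],[44,0]]
[[2,18],[12,0],[16,19],[17,0],[32,16],[34,0],[42,18],[44,0],[45,4],[48,0]]
[[2,18],[12,0],[16,19],[17,0],[32,16],[34,0],[42,18],[49,0]]
[[2,18],[12,7],[16,19],[17,0],[32,16],[34,0],[42,18],[49,0]]
[[2,18],[12,7],[16,19],[17,0],[29,12],[32,16],[34,12],[42,18],[49,0]]
[[2,18],[12,7],[16,19],[17,13],[25,0],[29,12],[32,16],[34,12],[42,18],[49,0]]
[[2,18],[12,7],[16,19],[17,13],[25,0],[29,12],[32,16],[34,12],[42,18],[49,0]]
[[2,18],[12,7],[16,19],[17,13],[25,0],[29,12],[32,16],[34,12],[42,18],[49,0]]
[[2,18],[12,7],[16,19],[17,13],[25,0],[29,12],[32,16],[34,12],[42,18],[49,0]]
[[2,18],[12,7],[16,19],[17,13],[25,0],[29,12],[32,16],[34,12],[42,18],[49,0]]
[[2,18],[12,7],[16,19],[17,13],[25,5],[29,12],[32,16],[34,12],[42,18],[49,0]]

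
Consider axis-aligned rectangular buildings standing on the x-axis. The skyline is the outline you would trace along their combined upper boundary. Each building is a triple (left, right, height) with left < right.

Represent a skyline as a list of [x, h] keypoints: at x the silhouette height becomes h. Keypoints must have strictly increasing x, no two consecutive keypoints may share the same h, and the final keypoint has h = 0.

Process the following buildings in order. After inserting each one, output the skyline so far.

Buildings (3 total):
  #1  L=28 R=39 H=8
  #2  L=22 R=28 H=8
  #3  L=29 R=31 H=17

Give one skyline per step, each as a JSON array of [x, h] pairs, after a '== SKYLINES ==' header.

== SKYLINES ==
[[28,8],[39,0]]
[[22,8],[39,0]]
[[22,8],[29,17],[31,8],[39,0]]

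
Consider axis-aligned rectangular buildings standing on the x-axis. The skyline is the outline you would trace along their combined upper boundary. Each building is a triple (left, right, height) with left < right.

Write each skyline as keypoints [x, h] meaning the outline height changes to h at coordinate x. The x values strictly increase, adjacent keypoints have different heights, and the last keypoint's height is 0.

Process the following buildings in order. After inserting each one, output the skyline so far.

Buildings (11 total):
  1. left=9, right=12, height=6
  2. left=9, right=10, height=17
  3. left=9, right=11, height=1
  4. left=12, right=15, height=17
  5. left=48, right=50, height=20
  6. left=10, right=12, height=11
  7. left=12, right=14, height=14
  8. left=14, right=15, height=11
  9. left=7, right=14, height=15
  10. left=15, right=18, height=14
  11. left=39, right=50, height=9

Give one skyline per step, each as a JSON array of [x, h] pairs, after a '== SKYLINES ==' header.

== SKYLINES ==
[[9,6],[12,0]]
[[9,17],[10,6],[12,0]]
[[9,17],[10,6],[12,0]]
[[9,17],[10,6],[12,17],[15,0]]
[[9,17],[10,6],[12,17],[15,0],[48,20],[50,0]]
[[9,17],[10,11],[12,17],[15,0],[48,20],[50,0]]
[[9,17],[10,11],[12,17],[15,0],[48,20],[50,0]]
[[9,17],[10,11],[12,17],[15,0],[48,20],[50,0]]
[[7,15],[9,17],[10,15],[12,17],[15,0],[48,20],[50,0]]
[[7,15],[9,17],[10,15],[12,17],[15,14],[18,0],[48,20],[50,0]]
[[7,15],[9,17],[10,15],[12,17],[15,14],[18,0],[39,9],[48,20],[50,0]]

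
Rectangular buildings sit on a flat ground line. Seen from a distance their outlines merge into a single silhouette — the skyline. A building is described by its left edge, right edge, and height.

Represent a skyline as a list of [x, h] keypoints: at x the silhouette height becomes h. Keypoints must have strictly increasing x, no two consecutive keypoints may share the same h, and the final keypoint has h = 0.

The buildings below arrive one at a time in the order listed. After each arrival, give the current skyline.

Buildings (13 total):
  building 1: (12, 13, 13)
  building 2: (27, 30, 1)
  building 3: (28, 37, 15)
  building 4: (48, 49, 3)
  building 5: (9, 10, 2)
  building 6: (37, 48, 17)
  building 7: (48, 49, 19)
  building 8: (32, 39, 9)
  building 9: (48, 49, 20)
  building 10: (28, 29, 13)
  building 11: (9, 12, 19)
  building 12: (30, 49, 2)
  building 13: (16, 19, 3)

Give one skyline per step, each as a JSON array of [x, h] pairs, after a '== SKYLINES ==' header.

== SKYLINES ==
[[12,13],[13,0]]
[[12,13],[13,0],[27,1],[30,0]]
[[12,13],[13,0],[27,1],[28,15],[37,0]]
[[12,13],[13,0],[27,1],[28,15],[37,0],[48,3],[49,0]]
[[9,2],[10,0],[12,13],[13,0],[27,1],[28,15],[37,0],[48,3],[49,0]]
[[9,2],[10,0],[12,13],[13,0],[27,1],[28,15],[37,17],[48,3],[49,0]]
[[9,2],[10,0],[12,13],[13,0],[27,1],[28,15],[37,17],[48,19],[49,0]]
[[9,2],[10,0],[12,13],[13,0],[27,1],[28,15],[37,17],[48,19],[49,0]]
[[9,2],[10,0],[12,13],[13,0],[27,1],[28,15],[37,17],[48,20],[49,0]]
[[9,2],[10,0],[12,13],[13,0],[27,1],[28,15],[37,17],[48,20],[49,0]]
[[9,19],[12,13],[13,0],[27,1],[28,15],[37,17],[48,20],[49,0]]
[[9,19],[12,13],[13,0],[27,1],[28,15],[37,17],[48,20],[49,0]]
[[9,19],[12,13],[13,0],[16,3],[19,0],[27,1],[28,15],[37,17],[48,20],[49,0]]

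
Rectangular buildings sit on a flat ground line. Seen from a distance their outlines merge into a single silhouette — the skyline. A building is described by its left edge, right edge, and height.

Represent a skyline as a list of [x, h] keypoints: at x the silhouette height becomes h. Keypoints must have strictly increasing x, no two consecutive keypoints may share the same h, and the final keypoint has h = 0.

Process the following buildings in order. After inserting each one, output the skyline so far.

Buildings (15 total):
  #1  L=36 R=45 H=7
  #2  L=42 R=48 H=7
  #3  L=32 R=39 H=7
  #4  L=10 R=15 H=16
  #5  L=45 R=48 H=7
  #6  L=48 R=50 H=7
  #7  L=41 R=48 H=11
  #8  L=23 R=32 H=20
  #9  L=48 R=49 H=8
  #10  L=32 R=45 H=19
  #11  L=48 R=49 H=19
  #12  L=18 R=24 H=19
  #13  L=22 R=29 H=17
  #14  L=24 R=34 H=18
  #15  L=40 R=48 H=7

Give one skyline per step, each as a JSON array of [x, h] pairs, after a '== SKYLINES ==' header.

== SKYLINES ==
[[36,7],[45,0]]
[[36,7],[48,0]]
[[32,7],[48,0]]
[[10,16],[15,0],[32,7],[48,0]]
[[10,16],[15,0],[32,7],[48,0]]
[[10,16],[15,0],[32,7],[50,0]]
[[10,16],[15,0],[32,7],[41,11],[48,7],[50,0]]
[[10,16],[15,0],[23,20],[32,7],[41,11],[48,7],[50,0]]
[[10,16],[15,0],[23,20],[32,7],[41,11],[48,8],[49,7],[50,0]]
[[10,16],[15,0],[23,20],[32,19],[45,11],[48,8],[49,7],[50,0]]
[[10,16],[15,0],[23,20],[32,19],[45,11],[48,19],[49,7],[50,0]]
[[10,16],[15,0],[18,19],[23,20],[32,19],[45,11],[48,19],[49,7],[50,0]]
[[10,16],[15,0],[18,19],[23,20],[32,19],[45,11],[48,19],[49,7],[50,0]]
[[10,16],[15,0],[18,19],[23,20],[32,19],[45,11],[48,19],[49,7],[50,0]]
[[10,16],[15,0],[18,19],[23,20],[32,19],[45,11],[48,19],[49,7],[50,0]]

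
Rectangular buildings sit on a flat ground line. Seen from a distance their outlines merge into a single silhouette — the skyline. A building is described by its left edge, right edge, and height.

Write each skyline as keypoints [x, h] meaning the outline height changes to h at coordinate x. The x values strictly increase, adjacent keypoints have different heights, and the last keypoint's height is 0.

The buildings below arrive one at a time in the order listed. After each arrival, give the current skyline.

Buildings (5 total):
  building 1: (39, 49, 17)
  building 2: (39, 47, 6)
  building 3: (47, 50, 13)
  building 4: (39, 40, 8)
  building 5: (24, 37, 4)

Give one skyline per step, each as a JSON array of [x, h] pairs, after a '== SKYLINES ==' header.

== SKYLINES ==
[[39,17],[49,0]]
[[39,17],[49,0]]
[[39,17],[49,13],[50,0]]
[[39,17],[49,13],[50,0]]
[[24,4],[37,0],[39,17],[49,13],[50,0]]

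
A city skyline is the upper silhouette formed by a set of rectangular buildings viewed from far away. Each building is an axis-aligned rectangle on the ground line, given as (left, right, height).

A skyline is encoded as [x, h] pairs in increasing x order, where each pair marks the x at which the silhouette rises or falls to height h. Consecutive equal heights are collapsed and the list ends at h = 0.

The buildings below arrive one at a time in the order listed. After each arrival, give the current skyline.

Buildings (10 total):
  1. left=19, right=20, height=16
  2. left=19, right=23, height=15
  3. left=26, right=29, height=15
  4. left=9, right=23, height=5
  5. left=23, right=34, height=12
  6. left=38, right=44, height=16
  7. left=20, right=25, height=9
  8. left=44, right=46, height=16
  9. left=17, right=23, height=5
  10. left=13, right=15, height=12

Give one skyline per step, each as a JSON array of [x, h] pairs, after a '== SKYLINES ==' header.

== SKYLINES ==
[[19,16],[20,0]]
[[19,16],[20,15],[23,0]]
[[19,16],[20,15],[23,0],[26,15],[29,0]]
[[9,5],[19,16],[20,15],[23,0],[26,15],[29,0]]
[[9,5],[19,16],[20,15],[23,12],[26,15],[29,12],[34,0]]
[[9,5],[19,16],[20,15],[23,12],[26,15],[29,12],[34,0],[38,16],[44,0]]
[[9,5],[19,16],[20,15],[23,12],[26,15],[29,12],[34,0],[38,16],[44,0]]
[[9,5],[19,16],[20,15],[23,12],[26,15],[29,12],[34,0],[38,16],[46,0]]
[[9,5],[19,16],[20,15],[23,12],[26,15],[29,12],[34,0],[38,16],[46,0]]
[[9,5],[13,12],[15,5],[19,16],[20,15],[23,12],[26,15],[29,12],[34,0],[38,16],[46,0]]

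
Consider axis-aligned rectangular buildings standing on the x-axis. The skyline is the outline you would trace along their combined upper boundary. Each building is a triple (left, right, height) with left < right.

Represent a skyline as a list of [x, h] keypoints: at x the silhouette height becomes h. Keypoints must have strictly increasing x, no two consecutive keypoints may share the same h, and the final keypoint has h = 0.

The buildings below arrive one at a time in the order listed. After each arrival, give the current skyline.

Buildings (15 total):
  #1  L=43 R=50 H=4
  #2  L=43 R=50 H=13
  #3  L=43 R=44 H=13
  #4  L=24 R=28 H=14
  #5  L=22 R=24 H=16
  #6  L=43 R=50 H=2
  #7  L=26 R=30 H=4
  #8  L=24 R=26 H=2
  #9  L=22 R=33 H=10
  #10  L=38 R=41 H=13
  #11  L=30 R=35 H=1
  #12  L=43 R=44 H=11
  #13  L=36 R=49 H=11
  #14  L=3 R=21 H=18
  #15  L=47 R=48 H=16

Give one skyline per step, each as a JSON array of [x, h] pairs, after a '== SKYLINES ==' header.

== SKYLINES ==
[[43,4],[50,0]]
[[43,13],[50,0]]
[[43,13],[50,0]]
[[24,14],[28,0],[43,13],[50,0]]
[[22,16],[24,14],[28,0],[43,13],[50,0]]
[[22,16],[24,14],[28,0],[43,13],[50,0]]
[[22,16],[24,14],[28,4],[30,0],[43,13],[50,0]]
[[22,16],[24,14],[28,4],[30,0],[43,13],[50,0]]
[[22,16],[24,14],[28,10],[33,0],[43,13],[50,0]]
[[22,16],[24,14],[28,10],[33,0],[38,13],[41,0],[43,13],[50,0]]
[[22,16],[24,14],[28,10],[33,1],[35,0],[38,13],[41,0],[43,13],[50,0]]
[[22,16],[24,14],[28,10],[33,1],[35,0],[38,13],[41,0],[43,13],[50,0]]
[[22,16],[24,14],[28,10],[33,1],[35,0],[36,11],[38,13],[41,11],[43,13],[50,0]]
[[3,18],[21,0],[22,16],[24,14],[28,10],[33,1],[35,0],[36,11],[38,13],[41,11],[43,13],[50,0]]
[[3,18],[21,0],[22,16],[24,14],[28,10],[33,1],[35,0],[36,11],[38,13],[41,11],[43,13],[47,16],[48,13],[50,0]]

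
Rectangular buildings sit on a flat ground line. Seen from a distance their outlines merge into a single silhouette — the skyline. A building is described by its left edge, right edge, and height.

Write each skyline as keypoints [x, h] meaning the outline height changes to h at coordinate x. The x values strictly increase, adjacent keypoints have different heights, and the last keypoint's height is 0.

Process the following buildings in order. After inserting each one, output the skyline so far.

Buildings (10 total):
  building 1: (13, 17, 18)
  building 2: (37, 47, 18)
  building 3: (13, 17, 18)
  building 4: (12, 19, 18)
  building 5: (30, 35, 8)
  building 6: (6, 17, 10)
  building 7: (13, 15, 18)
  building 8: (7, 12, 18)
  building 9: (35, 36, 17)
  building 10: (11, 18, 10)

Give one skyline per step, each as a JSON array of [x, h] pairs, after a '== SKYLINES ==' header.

== SKYLINES ==
[[13,18],[17,0]]
[[13,18],[17,0],[37,18],[47,0]]
[[13,18],[17,0],[37,18],[47,0]]
[[12,18],[19,0],[37,18],[47,0]]
[[12,18],[19,0],[30,8],[35,0],[37,18],[47,0]]
[[6,10],[12,18],[19,0],[30,8],[35,0],[37,18],[47,0]]
[[6,10],[12,18],[19,0],[30,8],[35,0],[37,18],[47,0]]
[[6,10],[7,18],[19,0],[30,8],[35,0],[37,18],[47,0]]
[[6,10],[7,18],[19,0],[30,8],[35,17],[36,0],[37,18],[47,0]]
[[6,10],[7,18],[19,0],[30,8],[35,17],[36,0],[37,18],[47,0]]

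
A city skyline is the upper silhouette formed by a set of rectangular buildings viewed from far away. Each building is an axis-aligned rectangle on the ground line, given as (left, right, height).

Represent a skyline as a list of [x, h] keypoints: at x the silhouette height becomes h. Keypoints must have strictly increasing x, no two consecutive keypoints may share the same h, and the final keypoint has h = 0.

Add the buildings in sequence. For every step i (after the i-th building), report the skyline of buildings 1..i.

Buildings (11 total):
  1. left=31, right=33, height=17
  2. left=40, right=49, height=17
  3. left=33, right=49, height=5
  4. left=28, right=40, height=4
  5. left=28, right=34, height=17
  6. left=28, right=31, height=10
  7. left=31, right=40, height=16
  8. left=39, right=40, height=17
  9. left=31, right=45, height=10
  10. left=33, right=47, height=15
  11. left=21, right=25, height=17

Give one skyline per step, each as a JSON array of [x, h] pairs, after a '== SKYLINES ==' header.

== SKYLINES ==
[[31,17],[33,0]]
[[31,17],[33,0],[40,17],[49,0]]
[[31,17],[33,5],[40,17],[49,0]]
[[28,4],[31,17],[33,5],[40,17],[49,0]]
[[28,17],[34,5],[40,17],[49,0]]
[[28,17],[34,5],[40,17],[49,0]]
[[28,17],[34,16],[40,17],[49,0]]
[[28,17],[34,16],[39,17],[49,0]]
[[28,17],[34,16],[39,17],[49,0]]
[[28,17],[34,16],[39,17],[49,0]]
[[21,17],[25,0],[28,17],[34,16],[39,17],[49,0]]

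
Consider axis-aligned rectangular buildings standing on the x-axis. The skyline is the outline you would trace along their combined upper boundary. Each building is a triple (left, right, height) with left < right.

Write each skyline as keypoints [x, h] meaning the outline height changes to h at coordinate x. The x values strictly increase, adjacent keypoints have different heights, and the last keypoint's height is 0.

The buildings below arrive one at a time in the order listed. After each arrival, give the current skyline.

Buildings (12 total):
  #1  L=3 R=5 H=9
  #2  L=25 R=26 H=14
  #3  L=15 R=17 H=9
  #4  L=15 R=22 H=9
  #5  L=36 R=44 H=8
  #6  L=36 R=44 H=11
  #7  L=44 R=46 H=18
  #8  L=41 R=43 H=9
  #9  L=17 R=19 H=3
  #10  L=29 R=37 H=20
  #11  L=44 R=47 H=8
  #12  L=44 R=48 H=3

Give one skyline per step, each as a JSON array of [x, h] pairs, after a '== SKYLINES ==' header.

== SKYLINES ==
[[3,9],[5,0]]
[[3,9],[5,0],[25,14],[26,0]]
[[3,9],[5,0],[15,9],[17,0],[25,14],[26,0]]
[[3,9],[5,0],[15,9],[22,0],[25,14],[26,0]]
[[3,9],[5,0],[15,9],[22,0],[25,14],[26,0],[36,8],[44,0]]
[[3,9],[5,0],[15,9],[22,0],[25,14],[26,0],[36,11],[44,0]]
[[3,9],[5,0],[15,9],[22,0],[25,14],[26,0],[36,11],[44,18],[46,0]]
[[3,9],[5,0],[15,9],[22,0],[25,14],[26,0],[36,11],[44,18],[46,0]]
[[3,9],[5,0],[15,9],[22,0],[25,14],[26,0],[36,11],[44,18],[46,0]]
[[3,9],[5,0],[15,9],[22,0],[25,14],[26,0],[29,20],[37,11],[44,18],[46,0]]
[[3,9],[5,0],[15,9],[22,0],[25,14],[26,0],[29,20],[37,11],[44,18],[46,8],[47,0]]
[[3,9],[5,0],[15,9],[22,0],[25,14],[26,0],[29,20],[37,11],[44,18],[46,8],[47,3],[48,0]]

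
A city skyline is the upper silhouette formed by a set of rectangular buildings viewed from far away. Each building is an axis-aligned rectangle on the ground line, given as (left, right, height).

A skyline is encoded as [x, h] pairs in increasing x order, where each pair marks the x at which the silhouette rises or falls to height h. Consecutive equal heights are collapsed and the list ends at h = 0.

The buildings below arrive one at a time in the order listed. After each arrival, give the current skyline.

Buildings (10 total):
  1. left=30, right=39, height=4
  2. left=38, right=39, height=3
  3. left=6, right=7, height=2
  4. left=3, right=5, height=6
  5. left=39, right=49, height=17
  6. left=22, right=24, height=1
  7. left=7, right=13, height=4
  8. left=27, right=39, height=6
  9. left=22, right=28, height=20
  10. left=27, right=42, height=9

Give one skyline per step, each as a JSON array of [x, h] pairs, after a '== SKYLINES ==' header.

== SKYLINES ==
[[30,4],[39,0]]
[[30,4],[39,0]]
[[6,2],[7,0],[30,4],[39,0]]
[[3,6],[5,0],[6,2],[7,0],[30,4],[39,0]]
[[3,6],[5,0],[6,2],[7,0],[30,4],[39,17],[49,0]]
[[3,6],[5,0],[6,2],[7,0],[22,1],[24,0],[30,4],[39,17],[49,0]]
[[3,6],[5,0],[6,2],[7,4],[13,0],[22,1],[24,0],[30,4],[39,17],[49,0]]
[[3,6],[5,0],[6,2],[7,4],[13,0],[22,1],[24,0],[27,6],[39,17],[49,0]]
[[3,6],[5,0],[6,2],[7,4],[13,0],[22,20],[28,6],[39,17],[49,0]]
[[3,6],[5,0],[6,2],[7,4],[13,0],[22,20],[28,9],[39,17],[49,0]]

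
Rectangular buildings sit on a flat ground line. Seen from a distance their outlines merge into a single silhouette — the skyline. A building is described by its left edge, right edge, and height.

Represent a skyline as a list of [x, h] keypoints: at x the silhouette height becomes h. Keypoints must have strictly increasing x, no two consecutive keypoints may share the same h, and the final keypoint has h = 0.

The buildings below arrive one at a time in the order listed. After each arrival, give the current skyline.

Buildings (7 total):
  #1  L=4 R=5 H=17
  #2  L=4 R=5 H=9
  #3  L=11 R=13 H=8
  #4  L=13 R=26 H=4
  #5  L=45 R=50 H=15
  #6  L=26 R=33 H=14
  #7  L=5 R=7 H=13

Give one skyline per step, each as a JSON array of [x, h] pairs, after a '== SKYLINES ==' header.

== SKYLINES ==
[[4,17],[5,0]]
[[4,17],[5,0]]
[[4,17],[5,0],[11,8],[13,0]]
[[4,17],[5,0],[11,8],[13,4],[26,0]]
[[4,17],[5,0],[11,8],[13,4],[26,0],[45,15],[50,0]]
[[4,17],[5,0],[11,8],[13,4],[26,14],[33,0],[45,15],[50,0]]
[[4,17],[5,13],[7,0],[11,8],[13,4],[26,14],[33,0],[45,15],[50,0]]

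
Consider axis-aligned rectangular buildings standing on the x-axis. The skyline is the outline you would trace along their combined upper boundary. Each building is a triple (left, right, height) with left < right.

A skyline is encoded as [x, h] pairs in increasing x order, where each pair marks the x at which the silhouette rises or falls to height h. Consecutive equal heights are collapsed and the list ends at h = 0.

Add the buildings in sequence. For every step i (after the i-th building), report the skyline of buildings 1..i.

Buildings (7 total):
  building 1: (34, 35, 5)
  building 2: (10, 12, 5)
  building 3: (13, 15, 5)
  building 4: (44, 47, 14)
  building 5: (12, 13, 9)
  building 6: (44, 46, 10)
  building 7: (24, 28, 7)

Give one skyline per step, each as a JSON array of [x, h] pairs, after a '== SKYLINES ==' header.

== SKYLINES ==
[[34,5],[35,0]]
[[10,5],[12,0],[34,5],[35,0]]
[[10,5],[12,0],[13,5],[15,0],[34,5],[35,0]]
[[10,5],[12,0],[13,5],[15,0],[34,5],[35,0],[44,14],[47,0]]
[[10,5],[12,9],[13,5],[15,0],[34,5],[35,0],[44,14],[47,0]]
[[10,5],[12,9],[13,5],[15,0],[34,5],[35,0],[44,14],[47,0]]
[[10,5],[12,9],[13,5],[15,0],[24,7],[28,0],[34,5],[35,0],[44,14],[47,0]]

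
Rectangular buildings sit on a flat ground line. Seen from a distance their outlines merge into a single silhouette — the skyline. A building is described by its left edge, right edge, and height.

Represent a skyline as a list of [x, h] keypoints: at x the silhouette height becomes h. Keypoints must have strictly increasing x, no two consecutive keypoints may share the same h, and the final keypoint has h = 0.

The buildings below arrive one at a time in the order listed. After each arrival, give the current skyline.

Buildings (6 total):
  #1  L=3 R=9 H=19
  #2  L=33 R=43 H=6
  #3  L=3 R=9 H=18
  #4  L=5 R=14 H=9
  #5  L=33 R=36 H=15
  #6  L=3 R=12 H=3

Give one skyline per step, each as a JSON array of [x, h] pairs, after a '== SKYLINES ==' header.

== SKYLINES ==
[[3,19],[9,0]]
[[3,19],[9,0],[33,6],[43,0]]
[[3,19],[9,0],[33,6],[43,0]]
[[3,19],[9,9],[14,0],[33,6],[43,0]]
[[3,19],[9,9],[14,0],[33,15],[36,6],[43,0]]
[[3,19],[9,9],[14,0],[33,15],[36,6],[43,0]]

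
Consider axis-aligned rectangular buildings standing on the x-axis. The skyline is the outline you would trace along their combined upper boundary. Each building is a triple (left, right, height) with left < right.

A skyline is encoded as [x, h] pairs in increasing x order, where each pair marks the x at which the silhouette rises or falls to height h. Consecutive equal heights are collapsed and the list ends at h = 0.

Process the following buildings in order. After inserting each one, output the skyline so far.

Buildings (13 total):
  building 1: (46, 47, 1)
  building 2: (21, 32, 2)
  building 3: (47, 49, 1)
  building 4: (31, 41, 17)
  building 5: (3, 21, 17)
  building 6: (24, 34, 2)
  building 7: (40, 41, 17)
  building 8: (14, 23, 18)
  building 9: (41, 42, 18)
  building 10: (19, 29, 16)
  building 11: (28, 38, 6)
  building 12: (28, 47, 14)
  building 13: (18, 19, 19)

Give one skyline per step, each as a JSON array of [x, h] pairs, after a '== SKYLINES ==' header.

== SKYLINES ==
[[46,1],[47,0]]
[[21,2],[32,0],[46,1],[47,0]]
[[21,2],[32,0],[46,1],[49,0]]
[[21,2],[31,17],[41,0],[46,1],[49,0]]
[[3,17],[21,2],[31,17],[41,0],[46,1],[49,0]]
[[3,17],[21,2],[31,17],[41,0],[46,1],[49,0]]
[[3,17],[21,2],[31,17],[41,0],[46,1],[49,0]]
[[3,17],[14,18],[23,2],[31,17],[41,0],[46,1],[49,0]]
[[3,17],[14,18],[23,2],[31,17],[41,18],[42,0],[46,1],[49,0]]
[[3,17],[14,18],[23,16],[29,2],[31,17],[41,18],[42,0],[46,1],[49,0]]
[[3,17],[14,18],[23,16],[29,6],[31,17],[41,18],[42,0],[46,1],[49,0]]
[[3,17],[14,18],[23,16],[29,14],[31,17],[41,18],[42,14],[47,1],[49,0]]
[[3,17],[14,18],[18,19],[19,18],[23,16],[29,14],[31,17],[41,18],[42,14],[47,1],[49,0]]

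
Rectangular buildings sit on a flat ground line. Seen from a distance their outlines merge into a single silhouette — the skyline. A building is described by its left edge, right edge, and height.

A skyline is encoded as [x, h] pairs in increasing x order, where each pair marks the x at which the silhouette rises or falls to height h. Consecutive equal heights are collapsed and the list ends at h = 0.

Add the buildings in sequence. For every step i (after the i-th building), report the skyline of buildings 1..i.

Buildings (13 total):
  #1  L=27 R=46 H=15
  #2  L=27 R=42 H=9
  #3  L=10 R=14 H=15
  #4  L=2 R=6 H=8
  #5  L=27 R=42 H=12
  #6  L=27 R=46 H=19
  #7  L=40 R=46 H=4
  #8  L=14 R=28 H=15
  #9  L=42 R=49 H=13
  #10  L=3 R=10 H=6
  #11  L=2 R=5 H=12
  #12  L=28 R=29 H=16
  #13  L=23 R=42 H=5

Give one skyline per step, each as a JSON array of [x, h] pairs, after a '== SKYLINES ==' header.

== SKYLINES ==
[[27,15],[46,0]]
[[27,15],[46,0]]
[[10,15],[14,0],[27,15],[46,0]]
[[2,8],[6,0],[10,15],[14,0],[27,15],[46,0]]
[[2,8],[6,0],[10,15],[14,0],[27,15],[46,0]]
[[2,8],[6,0],[10,15],[14,0],[27,19],[46,0]]
[[2,8],[6,0],[10,15],[14,0],[27,19],[46,0]]
[[2,8],[6,0],[10,15],[27,19],[46,0]]
[[2,8],[6,0],[10,15],[27,19],[46,13],[49,0]]
[[2,8],[6,6],[10,15],[27,19],[46,13],[49,0]]
[[2,12],[5,8],[6,6],[10,15],[27,19],[46,13],[49,0]]
[[2,12],[5,8],[6,6],[10,15],[27,19],[46,13],[49,0]]
[[2,12],[5,8],[6,6],[10,15],[27,19],[46,13],[49,0]]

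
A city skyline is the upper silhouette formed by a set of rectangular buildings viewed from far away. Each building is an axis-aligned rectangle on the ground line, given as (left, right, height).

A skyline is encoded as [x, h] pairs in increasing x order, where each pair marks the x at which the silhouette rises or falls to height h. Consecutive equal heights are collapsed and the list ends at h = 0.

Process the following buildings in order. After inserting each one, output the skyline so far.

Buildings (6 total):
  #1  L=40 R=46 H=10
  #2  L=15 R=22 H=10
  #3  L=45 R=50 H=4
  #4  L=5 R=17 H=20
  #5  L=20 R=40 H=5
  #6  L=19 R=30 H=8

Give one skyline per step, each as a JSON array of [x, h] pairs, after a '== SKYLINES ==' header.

== SKYLINES ==
[[40,10],[46,0]]
[[15,10],[22,0],[40,10],[46,0]]
[[15,10],[22,0],[40,10],[46,4],[50,0]]
[[5,20],[17,10],[22,0],[40,10],[46,4],[50,0]]
[[5,20],[17,10],[22,5],[40,10],[46,4],[50,0]]
[[5,20],[17,10],[22,8],[30,5],[40,10],[46,4],[50,0]]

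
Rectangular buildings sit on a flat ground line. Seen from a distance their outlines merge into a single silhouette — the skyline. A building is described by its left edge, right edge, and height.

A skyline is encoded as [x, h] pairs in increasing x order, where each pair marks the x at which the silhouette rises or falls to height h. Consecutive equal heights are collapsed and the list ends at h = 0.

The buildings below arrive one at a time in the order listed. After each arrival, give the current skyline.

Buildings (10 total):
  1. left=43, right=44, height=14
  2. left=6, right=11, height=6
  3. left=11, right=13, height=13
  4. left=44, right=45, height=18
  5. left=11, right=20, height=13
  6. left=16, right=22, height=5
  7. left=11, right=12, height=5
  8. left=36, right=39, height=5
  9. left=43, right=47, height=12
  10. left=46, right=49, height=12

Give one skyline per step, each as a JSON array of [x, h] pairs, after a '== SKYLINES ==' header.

== SKYLINES ==
[[43,14],[44,0]]
[[6,6],[11,0],[43,14],[44,0]]
[[6,6],[11,13],[13,0],[43,14],[44,0]]
[[6,6],[11,13],[13,0],[43,14],[44,18],[45,0]]
[[6,6],[11,13],[20,0],[43,14],[44,18],[45,0]]
[[6,6],[11,13],[20,5],[22,0],[43,14],[44,18],[45,0]]
[[6,6],[11,13],[20,5],[22,0],[43,14],[44,18],[45,0]]
[[6,6],[11,13],[20,5],[22,0],[36,5],[39,0],[43,14],[44,18],[45,0]]
[[6,6],[11,13],[20,5],[22,0],[36,5],[39,0],[43,14],[44,18],[45,12],[47,0]]
[[6,6],[11,13],[20,5],[22,0],[36,5],[39,0],[43,14],[44,18],[45,12],[49,0]]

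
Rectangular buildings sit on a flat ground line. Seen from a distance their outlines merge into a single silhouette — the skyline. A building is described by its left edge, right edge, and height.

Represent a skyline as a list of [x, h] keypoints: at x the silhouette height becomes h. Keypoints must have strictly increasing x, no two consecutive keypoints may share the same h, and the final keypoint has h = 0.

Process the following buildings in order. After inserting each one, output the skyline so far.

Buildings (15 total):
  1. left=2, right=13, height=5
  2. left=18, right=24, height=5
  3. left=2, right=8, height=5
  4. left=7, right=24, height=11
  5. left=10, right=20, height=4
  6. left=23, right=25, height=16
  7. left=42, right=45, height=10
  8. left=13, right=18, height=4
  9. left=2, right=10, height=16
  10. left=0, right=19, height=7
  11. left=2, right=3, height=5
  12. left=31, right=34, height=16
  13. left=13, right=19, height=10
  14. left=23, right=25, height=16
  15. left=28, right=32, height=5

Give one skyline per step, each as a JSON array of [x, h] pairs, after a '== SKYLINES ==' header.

== SKYLINES ==
[[2,5],[13,0]]
[[2,5],[13,0],[18,5],[24,0]]
[[2,5],[13,0],[18,5],[24,0]]
[[2,5],[7,11],[24,0]]
[[2,5],[7,11],[24,0]]
[[2,5],[7,11],[23,16],[25,0]]
[[2,5],[7,11],[23,16],[25,0],[42,10],[45,0]]
[[2,5],[7,11],[23,16],[25,0],[42,10],[45,0]]
[[2,16],[10,11],[23,16],[25,0],[42,10],[45,0]]
[[0,7],[2,16],[10,11],[23,16],[25,0],[42,10],[45,0]]
[[0,7],[2,16],[10,11],[23,16],[25,0],[42,10],[45,0]]
[[0,7],[2,16],[10,11],[23,16],[25,0],[31,16],[34,0],[42,10],[45,0]]
[[0,7],[2,16],[10,11],[23,16],[25,0],[31,16],[34,0],[42,10],[45,0]]
[[0,7],[2,16],[10,11],[23,16],[25,0],[31,16],[34,0],[42,10],[45,0]]
[[0,7],[2,16],[10,11],[23,16],[25,0],[28,5],[31,16],[34,0],[42,10],[45,0]]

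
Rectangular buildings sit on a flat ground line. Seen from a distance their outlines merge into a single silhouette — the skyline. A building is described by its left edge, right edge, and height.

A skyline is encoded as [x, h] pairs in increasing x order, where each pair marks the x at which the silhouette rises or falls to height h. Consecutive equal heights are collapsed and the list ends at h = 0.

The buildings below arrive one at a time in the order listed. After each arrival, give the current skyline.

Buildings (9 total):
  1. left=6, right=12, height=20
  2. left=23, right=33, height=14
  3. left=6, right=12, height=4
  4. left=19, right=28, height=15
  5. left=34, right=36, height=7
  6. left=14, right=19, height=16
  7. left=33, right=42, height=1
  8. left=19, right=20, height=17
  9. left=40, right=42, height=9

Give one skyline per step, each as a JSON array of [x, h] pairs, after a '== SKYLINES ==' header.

== SKYLINES ==
[[6,20],[12,0]]
[[6,20],[12,0],[23,14],[33,0]]
[[6,20],[12,0],[23,14],[33,0]]
[[6,20],[12,0],[19,15],[28,14],[33,0]]
[[6,20],[12,0],[19,15],[28,14],[33,0],[34,7],[36,0]]
[[6,20],[12,0],[14,16],[19,15],[28,14],[33,0],[34,7],[36,0]]
[[6,20],[12,0],[14,16],[19,15],[28,14],[33,1],[34,7],[36,1],[42,0]]
[[6,20],[12,0],[14,16],[19,17],[20,15],[28,14],[33,1],[34,7],[36,1],[42,0]]
[[6,20],[12,0],[14,16],[19,17],[20,15],[28,14],[33,1],[34,7],[36,1],[40,9],[42,0]]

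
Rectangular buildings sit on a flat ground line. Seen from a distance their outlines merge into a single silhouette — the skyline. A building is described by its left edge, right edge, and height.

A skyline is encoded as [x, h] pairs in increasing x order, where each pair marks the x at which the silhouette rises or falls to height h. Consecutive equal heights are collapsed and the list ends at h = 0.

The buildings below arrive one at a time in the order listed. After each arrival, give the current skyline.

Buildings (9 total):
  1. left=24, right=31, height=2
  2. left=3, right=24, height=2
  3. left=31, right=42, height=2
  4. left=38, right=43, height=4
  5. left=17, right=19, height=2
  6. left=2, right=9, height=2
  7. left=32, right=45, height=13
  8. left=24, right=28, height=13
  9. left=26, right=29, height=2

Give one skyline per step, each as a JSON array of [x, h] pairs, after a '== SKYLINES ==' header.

== SKYLINES ==
[[24,2],[31,0]]
[[3,2],[31,0]]
[[3,2],[42,0]]
[[3,2],[38,4],[43,0]]
[[3,2],[38,4],[43,0]]
[[2,2],[38,4],[43,0]]
[[2,2],[32,13],[45,0]]
[[2,2],[24,13],[28,2],[32,13],[45,0]]
[[2,2],[24,13],[28,2],[32,13],[45,0]]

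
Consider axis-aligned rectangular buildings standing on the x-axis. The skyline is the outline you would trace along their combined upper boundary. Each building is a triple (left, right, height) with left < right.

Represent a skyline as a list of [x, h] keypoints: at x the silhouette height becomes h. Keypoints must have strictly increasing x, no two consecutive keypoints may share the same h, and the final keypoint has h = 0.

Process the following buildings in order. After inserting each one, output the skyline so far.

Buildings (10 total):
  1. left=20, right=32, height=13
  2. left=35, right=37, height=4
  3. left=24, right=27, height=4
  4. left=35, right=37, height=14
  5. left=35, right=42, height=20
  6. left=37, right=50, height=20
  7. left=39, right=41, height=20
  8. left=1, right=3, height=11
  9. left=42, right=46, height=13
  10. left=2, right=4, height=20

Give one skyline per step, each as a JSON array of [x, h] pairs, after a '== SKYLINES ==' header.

== SKYLINES ==
[[20,13],[32,0]]
[[20,13],[32,0],[35,4],[37,0]]
[[20,13],[32,0],[35,4],[37,0]]
[[20,13],[32,0],[35,14],[37,0]]
[[20,13],[32,0],[35,20],[42,0]]
[[20,13],[32,0],[35,20],[50,0]]
[[20,13],[32,0],[35,20],[50,0]]
[[1,11],[3,0],[20,13],[32,0],[35,20],[50,0]]
[[1,11],[3,0],[20,13],[32,0],[35,20],[50,0]]
[[1,11],[2,20],[4,0],[20,13],[32,0],[35,20],[50,0]]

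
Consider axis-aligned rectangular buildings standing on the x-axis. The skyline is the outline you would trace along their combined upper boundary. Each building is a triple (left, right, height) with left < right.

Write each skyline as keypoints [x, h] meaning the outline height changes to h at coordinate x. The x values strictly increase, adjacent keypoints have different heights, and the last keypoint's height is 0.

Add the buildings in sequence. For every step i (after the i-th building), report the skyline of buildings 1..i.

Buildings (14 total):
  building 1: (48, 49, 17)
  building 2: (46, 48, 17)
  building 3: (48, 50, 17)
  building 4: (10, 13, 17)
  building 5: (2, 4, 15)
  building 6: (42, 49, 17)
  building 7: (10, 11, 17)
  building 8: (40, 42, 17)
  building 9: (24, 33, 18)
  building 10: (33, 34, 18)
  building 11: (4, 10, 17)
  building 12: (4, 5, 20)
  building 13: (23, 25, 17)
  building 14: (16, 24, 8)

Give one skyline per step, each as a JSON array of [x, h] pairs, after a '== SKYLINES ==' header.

== SKYLINES ==
[[48,17],[49,0]]
[[46,17],[49,0]]
[[46,17],[50,0]]
[[10,17],[13,0],[46,17],[50,0]]
[[2,15],[4,0],[10,17],[13,0],[46,17],[50,0]]
[[2,15],[4,0],[10,17],[13,0],[42,17],[50,0]]
[[2,15],[4,0],[10,17],[13,0],[42,17],[50,0]]
[[2,15],[4,0],[10,17],[13,0],[40,17],[50,0]]
[[2,15],[4,0],[10,17],[13,0],[24,18],[33,0],[40,17],[50,0]]
[[2,15],[4,0],[10,17],[13,0],[24,18],[34,0],[40,17],[50,0]]
[[2,15],[4,17],[13,0],[24,18],[34,0],[40,17],[50,0]]
[[2,15],[4,20],[5,17],[13,0],[24,18],[34,0],[40,17],[50,0]]
[[2,15],[4,20],[5,17],[13,0],[23,17],[24,18],[34,0],[40,17],[50,0]]
[[2,15],[4,20],[5,17],[13,0],[16,8],[23,17],[24,18],[34,0],[40,17],[50,0]]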